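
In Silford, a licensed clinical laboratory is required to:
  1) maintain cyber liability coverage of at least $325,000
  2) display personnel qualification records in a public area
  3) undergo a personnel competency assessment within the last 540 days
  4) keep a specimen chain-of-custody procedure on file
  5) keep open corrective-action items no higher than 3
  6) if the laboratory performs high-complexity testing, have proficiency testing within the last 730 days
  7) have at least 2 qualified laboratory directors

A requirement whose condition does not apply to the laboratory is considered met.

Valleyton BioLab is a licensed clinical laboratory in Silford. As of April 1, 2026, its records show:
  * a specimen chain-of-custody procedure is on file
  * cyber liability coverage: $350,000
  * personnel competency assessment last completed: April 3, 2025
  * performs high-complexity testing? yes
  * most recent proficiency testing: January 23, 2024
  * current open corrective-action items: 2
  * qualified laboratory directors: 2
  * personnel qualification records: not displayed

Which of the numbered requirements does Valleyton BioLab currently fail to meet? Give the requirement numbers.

1. cyber liability coverage $350,000 ≥ $325,000 → met
2. personnel qualification records absent → not met
3. personnel competency assessment 363 days ago vs limit 540 → met
4. specimen chain-of-custody procedure present → met
5. open corrective-action items 2 ≤ 3 → met
6. condition 'performs high-complexity testing' holds; proficiency testing 799 days ago vs limit 730 → not met
7. qualified laboratory directors 2 ≥ 2 → met
Not met: 2, 6

2, 6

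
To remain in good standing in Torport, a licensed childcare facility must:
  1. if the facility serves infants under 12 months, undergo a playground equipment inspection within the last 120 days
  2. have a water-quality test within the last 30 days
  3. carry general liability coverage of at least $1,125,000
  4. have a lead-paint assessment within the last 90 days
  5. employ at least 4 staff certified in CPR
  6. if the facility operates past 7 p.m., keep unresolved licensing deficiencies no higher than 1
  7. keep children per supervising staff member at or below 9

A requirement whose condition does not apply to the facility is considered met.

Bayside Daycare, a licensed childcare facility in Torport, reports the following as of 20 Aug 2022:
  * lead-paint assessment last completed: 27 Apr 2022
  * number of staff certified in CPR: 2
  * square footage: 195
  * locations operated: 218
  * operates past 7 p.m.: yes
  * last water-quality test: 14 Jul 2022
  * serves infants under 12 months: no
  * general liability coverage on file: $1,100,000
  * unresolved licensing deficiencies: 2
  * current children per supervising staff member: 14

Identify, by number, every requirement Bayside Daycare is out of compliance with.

1. condition 'serves infants under 12 months' does not hold → requirement n/a → met
2. water-quality test 37 days ago vs limit 30 → not met
3. general liability coverage $1,100,000 < $1,125,000 → not met
4. lead-paint assessment 115 days ago vs limit 90 → not met
5. staff certified in CPR 2 < 4 → not met
6. condition 'operates past 7 p.m.' holds; unresolved licensing deficiencies 2 > 1 → not met
7. children per supervising staff member 14 > 9 → not met
Not met: 2, 3, 4, 5, 6, 7

2, 3, 4, 5, 6, 7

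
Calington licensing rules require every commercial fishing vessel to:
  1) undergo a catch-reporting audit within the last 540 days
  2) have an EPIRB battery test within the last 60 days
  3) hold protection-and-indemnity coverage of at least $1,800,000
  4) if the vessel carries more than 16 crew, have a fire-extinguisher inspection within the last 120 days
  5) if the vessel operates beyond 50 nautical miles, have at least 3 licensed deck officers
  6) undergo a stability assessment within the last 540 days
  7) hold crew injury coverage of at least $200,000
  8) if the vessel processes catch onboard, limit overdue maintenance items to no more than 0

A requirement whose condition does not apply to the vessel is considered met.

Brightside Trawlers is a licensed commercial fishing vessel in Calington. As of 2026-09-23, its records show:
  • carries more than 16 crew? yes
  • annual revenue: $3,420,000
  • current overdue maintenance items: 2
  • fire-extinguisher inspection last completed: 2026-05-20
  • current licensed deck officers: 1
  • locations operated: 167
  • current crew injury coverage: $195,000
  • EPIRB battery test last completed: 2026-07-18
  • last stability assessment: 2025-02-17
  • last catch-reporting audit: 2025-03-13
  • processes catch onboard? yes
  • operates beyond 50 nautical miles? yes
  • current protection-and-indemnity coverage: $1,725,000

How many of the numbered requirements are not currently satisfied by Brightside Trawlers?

8

1. catch-reporting audit 559 days ago vs limit 540 → not met
2. EPIRB battery test 67 days ago vs limit 60 → not met
3. protection-and-indemnity coverage $1,725,000 < $1,800,000 → not met
4. condition 'carries more than 16 crew' holds; fire-extinguisher inspection 126 days ago vs limit 120 → not met
5. condition 'operates beyond 50 nautical miles' holds; licensed deck officers 1 < 3 → not met
6. stability assessment 583 days ago vs limit 540 → not met
7. crew injury coverage $195,000 < $200,000 → not met
8. condition 'processes catch onboard' holds; overdue maintenance items 2 > 0 → not met
Not met: 8 of 8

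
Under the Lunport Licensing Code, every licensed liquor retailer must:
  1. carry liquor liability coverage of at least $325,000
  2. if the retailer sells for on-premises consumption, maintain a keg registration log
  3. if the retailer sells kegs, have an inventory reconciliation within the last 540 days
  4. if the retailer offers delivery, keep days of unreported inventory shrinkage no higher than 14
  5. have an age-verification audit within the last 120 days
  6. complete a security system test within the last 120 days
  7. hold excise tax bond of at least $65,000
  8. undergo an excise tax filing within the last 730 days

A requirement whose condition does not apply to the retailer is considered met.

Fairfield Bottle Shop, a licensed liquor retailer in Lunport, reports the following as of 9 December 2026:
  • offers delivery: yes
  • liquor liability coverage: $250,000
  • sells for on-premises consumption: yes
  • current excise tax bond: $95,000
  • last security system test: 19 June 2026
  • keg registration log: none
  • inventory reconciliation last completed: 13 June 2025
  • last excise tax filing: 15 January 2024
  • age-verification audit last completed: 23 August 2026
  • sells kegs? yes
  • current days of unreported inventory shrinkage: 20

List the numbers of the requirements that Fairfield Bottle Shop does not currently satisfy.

1. liquor liability coverage $250,000 < $325,000 → not met
2. condition 'sells for on-premises consumption' holds; keg registration log absent → not met
3. condition 'sells kegs' holds; inventory reconciliation 544 days ago vs limit 540 → not met
4. condition 'offers delivery' holds; days of unreported inventory shrinkage 20 > 14 → not met
5. age-verification audit 108 days ago vs limit 120 → met
6. security system test 173 days ago vs limit 120 → not met
7. excise tax bond $95,000 ≥ $65,000 → met
8. excise tax filing 1059 days ago vs limit 730 → not met
Not met: 1, 2, 3, 4, 6, 8

1, 2, 3, 4, 6, 8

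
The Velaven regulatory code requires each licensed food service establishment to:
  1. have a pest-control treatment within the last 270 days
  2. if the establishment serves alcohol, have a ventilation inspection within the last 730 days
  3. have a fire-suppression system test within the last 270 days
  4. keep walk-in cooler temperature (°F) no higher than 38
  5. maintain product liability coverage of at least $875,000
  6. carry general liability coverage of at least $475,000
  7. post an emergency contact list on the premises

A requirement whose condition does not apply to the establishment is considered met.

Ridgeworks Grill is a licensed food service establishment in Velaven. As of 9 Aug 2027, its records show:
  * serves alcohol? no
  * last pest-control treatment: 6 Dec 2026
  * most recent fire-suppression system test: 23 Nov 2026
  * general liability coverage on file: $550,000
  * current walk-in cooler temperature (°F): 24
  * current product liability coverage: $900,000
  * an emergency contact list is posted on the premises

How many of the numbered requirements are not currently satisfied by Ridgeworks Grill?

1. pest-control treatment 246 days ago vs limit 270 → met
2. condition 'serves alcohol' does not hold → requirement n/a → met
3. fire-suppression system test 259 days ago vs limit 270 → met
4. walk-in cooler temperature (°F) 24 ≤ 38 → met
5. product liability coverage $900,000 ≥ $875,000 → met
6. general liability coverage $550,000 ≥ $475,000 → met
7. emergency contact list present → met
Not met: 0 of 7

0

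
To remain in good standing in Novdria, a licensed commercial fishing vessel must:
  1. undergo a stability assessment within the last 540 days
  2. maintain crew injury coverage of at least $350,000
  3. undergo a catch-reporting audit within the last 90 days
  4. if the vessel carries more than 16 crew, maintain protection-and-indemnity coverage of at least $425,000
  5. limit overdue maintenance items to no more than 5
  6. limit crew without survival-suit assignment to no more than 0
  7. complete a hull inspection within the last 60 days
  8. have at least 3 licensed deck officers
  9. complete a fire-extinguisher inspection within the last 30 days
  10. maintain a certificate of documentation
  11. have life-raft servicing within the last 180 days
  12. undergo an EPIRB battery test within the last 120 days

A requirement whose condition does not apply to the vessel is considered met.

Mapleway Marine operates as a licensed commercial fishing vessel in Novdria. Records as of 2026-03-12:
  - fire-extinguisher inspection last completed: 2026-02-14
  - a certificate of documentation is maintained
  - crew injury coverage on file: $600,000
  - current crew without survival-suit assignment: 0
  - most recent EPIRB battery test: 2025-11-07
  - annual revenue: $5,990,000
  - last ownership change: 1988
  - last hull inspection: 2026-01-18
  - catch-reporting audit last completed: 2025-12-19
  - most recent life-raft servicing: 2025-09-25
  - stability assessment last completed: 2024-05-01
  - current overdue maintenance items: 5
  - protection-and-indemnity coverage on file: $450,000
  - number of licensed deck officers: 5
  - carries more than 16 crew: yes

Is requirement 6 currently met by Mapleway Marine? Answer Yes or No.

6. crew without survival-suit assignment 0 ≤ 0 → met

Yes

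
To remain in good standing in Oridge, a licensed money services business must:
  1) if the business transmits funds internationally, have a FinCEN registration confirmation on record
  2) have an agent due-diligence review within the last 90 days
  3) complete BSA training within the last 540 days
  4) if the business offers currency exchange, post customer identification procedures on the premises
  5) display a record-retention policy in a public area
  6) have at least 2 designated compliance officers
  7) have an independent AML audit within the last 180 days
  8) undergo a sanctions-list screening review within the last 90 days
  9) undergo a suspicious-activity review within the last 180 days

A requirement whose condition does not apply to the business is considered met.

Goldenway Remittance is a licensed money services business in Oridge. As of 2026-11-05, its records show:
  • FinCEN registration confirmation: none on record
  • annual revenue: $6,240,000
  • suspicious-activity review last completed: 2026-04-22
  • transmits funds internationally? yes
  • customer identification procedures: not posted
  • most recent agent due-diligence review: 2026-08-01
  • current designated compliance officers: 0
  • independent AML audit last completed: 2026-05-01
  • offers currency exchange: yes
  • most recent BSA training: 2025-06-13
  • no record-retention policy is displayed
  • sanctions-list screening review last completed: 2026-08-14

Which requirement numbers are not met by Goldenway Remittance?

1. condition 'transmits funds internationally' holds; FinCEN registration confirmation absent → not met
2. agent due-diligence review 96 days ago vs limit 90 → not met
3. BSA training 510 days ago vs limit 540 → met
4. condition 'offers currency exchange' holds; customer identification procedures absent → not met
5. record-retention policy absent → not met
6. designated compliance officers 0 < 2 → not met
7. independent AML audit 188 days ago vs limit 180 → not met
8. sanctions-list screening review 83 days ago vs limit 90 → met
9. suspicious-activity review 197 days ago vs limit 180 → not met
Not met: 1, 2, 4, 5, 6, 7, 9

1, 2, 4, 5, 6, 7, 9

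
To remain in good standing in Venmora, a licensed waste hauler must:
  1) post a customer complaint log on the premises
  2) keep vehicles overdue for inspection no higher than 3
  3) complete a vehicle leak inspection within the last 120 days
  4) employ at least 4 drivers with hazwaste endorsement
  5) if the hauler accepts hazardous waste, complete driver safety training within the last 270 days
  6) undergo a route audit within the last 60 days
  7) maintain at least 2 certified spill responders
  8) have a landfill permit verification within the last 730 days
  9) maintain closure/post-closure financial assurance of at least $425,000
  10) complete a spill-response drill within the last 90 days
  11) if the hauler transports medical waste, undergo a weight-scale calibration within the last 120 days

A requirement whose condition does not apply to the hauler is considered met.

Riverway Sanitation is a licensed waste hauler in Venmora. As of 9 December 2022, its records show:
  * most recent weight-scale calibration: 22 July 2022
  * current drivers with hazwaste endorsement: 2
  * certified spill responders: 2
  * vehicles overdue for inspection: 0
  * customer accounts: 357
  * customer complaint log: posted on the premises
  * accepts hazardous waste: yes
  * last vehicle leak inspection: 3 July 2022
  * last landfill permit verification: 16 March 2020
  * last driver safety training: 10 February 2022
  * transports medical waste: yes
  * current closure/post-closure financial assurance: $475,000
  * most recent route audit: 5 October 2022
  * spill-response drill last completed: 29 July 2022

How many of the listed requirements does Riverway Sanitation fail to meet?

1. customer complaint log present → met
2. vehicles overdue for inspection 0 ≤ 3 → met
3. vehicle leak inspection 159 days ago vs limit 120 → not met
4. drivers with hazwaste endorsement 2 < 4 → not met
5. condition 'accepts hazardous waste' holds; driver safety training 302 days ago vs limit 270 → not met
6. route audit 65 days ago vs limit 60 → not met
7. certified spill responders 2 ≥ 2 → met
8. landfill permit verification 998 days ago vs limit 730 → not met
9. closure/post-closure financial assurance $475,000 ≥ $425,000 → met
10. spill-response drill 133 days ago vs limit 90 → not met
11. condition 'transports medical waste' holds; weight-scale calibration 140 days ago vs limit 120 → not met
Not met: 7 of 11

7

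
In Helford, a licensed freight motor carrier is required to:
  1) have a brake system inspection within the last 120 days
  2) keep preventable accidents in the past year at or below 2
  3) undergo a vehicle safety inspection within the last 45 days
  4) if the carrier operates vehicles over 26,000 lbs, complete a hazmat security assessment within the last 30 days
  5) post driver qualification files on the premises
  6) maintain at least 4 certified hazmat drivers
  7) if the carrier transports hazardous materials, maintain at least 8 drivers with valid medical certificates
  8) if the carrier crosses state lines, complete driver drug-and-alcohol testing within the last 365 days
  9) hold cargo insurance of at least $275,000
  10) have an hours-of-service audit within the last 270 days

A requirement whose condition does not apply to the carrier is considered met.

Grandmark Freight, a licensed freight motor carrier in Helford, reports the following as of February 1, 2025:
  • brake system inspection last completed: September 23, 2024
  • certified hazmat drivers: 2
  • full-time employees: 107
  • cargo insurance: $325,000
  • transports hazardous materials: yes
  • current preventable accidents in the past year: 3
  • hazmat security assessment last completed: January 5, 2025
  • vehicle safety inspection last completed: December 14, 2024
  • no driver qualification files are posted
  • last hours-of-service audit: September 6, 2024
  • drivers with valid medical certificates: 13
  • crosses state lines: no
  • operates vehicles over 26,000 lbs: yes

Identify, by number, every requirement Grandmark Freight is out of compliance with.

1. brake system inspection 131 days ago vs limit 120 → not met
2. preventable accidents in the past year 3 > 2 → not met
3. vehicle safety inspection 49 days ago vs limit 45 → not met
4. condition 'operates vehicles over 26,000 lbs' holds; hazmat security assessment 27 days ago vs limit 30 → met
5. driver qualification files absent → not met
6. certified hazmat drivers 2 < 4 → not met
7. condition 'transports hazardous materials' holds; drivers with valid medical certificates 13 ≥ 8 → met
8. condition 'crosses state lines' does not hold → requirement n/a → met
9. cargo insurance $325,000 ≥ $275,000 → met
10. hours-of-service audit 148 days ago vs limit 270 → met
Not met: 1, 2, 3, 5, 6

1, 2, 3, 5, 6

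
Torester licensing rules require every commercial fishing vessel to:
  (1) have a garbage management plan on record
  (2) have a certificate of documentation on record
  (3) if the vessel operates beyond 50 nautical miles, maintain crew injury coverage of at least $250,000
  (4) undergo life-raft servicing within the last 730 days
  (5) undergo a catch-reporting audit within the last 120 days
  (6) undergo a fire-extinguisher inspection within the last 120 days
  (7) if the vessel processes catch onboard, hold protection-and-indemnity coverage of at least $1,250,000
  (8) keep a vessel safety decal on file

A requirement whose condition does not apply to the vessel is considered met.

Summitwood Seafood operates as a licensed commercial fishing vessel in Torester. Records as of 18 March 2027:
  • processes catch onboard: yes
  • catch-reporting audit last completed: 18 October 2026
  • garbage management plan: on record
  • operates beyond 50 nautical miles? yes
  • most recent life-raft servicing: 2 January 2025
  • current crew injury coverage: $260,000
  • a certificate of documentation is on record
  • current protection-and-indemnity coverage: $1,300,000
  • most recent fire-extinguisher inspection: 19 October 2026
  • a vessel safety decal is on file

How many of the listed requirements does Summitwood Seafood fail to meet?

3

1. garbage management plan present → met
2. certificate of documentation present → met
3. condition 'operates beyond 50 nautical miles' holds; crew injury coverage $260,000 ≥ $250,000 → met
4. life-raft servicing 805 days ago vs limit 730 → not met
5. catch-reporting audit 151 days ago vs limit 120 → not met
6. fire-extinguisher inspection 150 days ago vs limit 120 → not met
7. condition 'processes catch onboard' holds; protection-and-indemnity coverage $1,300,000 ≥ $1,250,000 → met
8. vessel safety decal present → met
Not met: 3 of 8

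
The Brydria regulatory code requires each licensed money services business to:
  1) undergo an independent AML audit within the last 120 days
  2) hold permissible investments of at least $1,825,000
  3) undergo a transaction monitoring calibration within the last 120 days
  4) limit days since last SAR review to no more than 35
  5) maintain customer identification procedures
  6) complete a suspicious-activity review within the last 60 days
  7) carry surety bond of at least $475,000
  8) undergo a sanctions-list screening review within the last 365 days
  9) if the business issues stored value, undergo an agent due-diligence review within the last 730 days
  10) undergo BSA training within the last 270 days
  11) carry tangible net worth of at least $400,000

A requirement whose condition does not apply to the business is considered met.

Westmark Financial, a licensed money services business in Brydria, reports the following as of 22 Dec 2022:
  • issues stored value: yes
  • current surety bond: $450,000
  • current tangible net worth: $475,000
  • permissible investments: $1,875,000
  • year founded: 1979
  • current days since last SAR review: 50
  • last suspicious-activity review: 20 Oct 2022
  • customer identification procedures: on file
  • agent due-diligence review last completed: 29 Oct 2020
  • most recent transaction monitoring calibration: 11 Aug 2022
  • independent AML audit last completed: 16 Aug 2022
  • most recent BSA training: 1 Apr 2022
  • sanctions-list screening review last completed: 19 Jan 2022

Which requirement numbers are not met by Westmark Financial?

1. independent AML audit 128 days ago vs limit 120 → not met
2. permissible investments $1,875,000 ≥ $1,825,000 → met
3. transaction monitoring calibration 133 days ago vs limit 120 → not met
4. days since last SAR review 50 > 35 → not met
5. customer identification procedures present → met
6. suspicious-activity review 63 days ago vs limit 60 → not met
7. surety bond $450,000 < $475,000 → not met
8. sanctions-list screening review 337 days ago vs limit 365 → met
9. condition 'issues stored value' holds; agent due-diligence review 784 days ago vs limit 730 → not met
10. BSA training 265 days ago vs limit 270 → met
11. tangible net worth $475,000 ≥ $400,000 → met
Not met: 1, 3, 4, 6, 7, 9

1, 3, 4, 6, 7, 9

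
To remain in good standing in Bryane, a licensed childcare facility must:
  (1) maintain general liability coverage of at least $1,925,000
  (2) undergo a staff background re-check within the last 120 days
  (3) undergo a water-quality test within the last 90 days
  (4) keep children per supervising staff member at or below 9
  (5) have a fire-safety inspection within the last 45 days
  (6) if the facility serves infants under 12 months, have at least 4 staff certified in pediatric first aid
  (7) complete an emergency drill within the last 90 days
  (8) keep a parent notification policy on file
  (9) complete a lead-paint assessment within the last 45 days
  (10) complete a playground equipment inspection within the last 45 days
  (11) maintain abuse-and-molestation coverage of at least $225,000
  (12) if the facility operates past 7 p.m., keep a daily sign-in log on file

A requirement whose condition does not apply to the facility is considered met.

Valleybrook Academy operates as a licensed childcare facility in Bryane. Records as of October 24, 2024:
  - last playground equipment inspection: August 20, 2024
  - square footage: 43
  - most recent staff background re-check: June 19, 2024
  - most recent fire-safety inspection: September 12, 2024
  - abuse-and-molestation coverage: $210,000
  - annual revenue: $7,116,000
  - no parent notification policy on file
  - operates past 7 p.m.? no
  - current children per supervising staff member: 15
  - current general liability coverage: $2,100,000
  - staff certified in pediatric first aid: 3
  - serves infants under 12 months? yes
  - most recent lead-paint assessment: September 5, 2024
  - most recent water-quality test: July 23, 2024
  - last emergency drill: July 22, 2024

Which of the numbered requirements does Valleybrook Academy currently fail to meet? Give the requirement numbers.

2, 3, 4, 6, 7, 8, 9, 10, 11

1. general liability coverage $2,100,000 ≥ $1,925,000 → met
2. staff background re-check 127 days ago vs limit 120 → not met
3. water-quality test 93 days ago vs limit 90 → not met
4. children per supervising staff member 15 > 9 → not met
5. fire-safety inspection 42 days ago vs limit 45 → met
6. condition 'serves infants under 12 months' holds; staff certified in pediatric first aid 3 < 4 → not met
7. emergency drill 94 days ago vs limit 90 → not met
8. parent notification policy absent → not met
9. lead-paint assessment 49 days ago vs limit 45 → not met
10. playground equipment inspection 65 days ago vs limit 45 → not met
11. abuse-and-molestation coverage $210,000 < $225,000 → not met
12. condition 'operates past 7 p.m.' does not hold → requirement n/a → met
Not met: 2, 3, 4, 6, 7, 8, 9, 10, 11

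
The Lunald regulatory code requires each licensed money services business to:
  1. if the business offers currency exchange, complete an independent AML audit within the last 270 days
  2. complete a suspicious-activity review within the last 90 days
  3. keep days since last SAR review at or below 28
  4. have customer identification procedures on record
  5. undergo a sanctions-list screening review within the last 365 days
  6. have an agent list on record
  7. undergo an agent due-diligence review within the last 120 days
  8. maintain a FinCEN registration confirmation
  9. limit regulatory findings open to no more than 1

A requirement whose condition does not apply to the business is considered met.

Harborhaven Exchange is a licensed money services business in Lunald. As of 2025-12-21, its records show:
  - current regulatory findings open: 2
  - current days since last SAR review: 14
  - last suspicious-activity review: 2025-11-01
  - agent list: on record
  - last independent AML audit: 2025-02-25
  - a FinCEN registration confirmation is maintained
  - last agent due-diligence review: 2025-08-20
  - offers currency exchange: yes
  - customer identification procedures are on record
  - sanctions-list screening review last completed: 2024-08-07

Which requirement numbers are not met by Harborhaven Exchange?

1, 5, 7, 9

1. condition 'offers currency exchange' holds; independent AML audit 299 days ago vs limit 270 → not met
2. suspicious-activity review 50 days ago vs limit 90 → met
3. days since last SAR review 14 ≤ 28 → met
4. customer identification procedures present → met
5. sanctions-list screening review 501 days ago vs limit 365 → not met
6. agent list present → met
7. agent due-diligence review 123 days ago vs limit 120 → not met
8. FinCEN registration confirmation present → met
9. regulatory findings open 2 > 1 → not met
Not met: 1, 5, 7, 9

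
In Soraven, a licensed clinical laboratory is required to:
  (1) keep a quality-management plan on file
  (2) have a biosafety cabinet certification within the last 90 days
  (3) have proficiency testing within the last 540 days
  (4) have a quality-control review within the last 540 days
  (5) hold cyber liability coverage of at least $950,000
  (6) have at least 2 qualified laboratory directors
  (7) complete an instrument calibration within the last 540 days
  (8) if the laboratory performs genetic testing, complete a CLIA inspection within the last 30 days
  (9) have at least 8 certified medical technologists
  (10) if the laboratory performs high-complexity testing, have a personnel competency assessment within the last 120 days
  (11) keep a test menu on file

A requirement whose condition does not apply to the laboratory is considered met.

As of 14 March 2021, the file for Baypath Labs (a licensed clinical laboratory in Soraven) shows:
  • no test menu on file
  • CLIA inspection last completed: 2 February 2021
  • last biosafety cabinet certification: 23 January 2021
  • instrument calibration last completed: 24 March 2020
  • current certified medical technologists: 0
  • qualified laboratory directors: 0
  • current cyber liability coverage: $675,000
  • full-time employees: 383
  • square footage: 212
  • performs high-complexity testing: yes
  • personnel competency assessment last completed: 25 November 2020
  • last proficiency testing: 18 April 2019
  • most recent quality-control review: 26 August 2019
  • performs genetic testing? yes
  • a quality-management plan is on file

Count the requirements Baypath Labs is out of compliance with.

1. quality-management plan present → met
2. biosafety cabinet certification 50 days ago vs limit 90 → met
3. proficiency testing 696 days ago vs limit 540 → not met
4. quality-control review 566 days ago vs limit 540 → not met
5. cyber liability coverage $675,000 < $950,000 → not met
6. qualified laboratory directors 0 < 2 → not met
7. instrument calibration 355 days ago vs limit 540 → met
8. condition 'performs genetic testing' holds; CLIA inspection 40 days ago vs limit 30 → not met
9. certified medical technologists 0 < 8 → not met
10. condition 'performs high-complexity testing' holds; personnel competency assessment 109 days ago vs limit 120 → met
11. test menu absent → not met
Not met: 7 of 11

7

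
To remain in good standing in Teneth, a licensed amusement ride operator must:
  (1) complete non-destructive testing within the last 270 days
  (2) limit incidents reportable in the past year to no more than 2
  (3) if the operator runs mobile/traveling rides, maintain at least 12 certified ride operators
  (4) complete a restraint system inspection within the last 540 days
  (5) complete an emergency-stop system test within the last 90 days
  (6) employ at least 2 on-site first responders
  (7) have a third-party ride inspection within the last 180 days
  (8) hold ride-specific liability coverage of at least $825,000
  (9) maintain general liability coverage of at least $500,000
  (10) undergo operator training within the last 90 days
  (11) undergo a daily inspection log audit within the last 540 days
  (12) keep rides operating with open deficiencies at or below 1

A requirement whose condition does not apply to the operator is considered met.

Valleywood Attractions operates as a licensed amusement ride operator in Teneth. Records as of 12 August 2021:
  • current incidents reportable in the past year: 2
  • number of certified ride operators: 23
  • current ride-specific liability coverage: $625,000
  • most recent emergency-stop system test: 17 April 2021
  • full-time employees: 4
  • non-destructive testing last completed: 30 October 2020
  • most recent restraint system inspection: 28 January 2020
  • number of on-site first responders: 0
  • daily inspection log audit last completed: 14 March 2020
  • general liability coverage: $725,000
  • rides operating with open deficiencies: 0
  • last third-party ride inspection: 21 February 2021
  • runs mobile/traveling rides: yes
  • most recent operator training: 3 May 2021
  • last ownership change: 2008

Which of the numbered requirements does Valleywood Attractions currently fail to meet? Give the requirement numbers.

1, 4, 5, 6, 8, 10

1. non-destructive testing 286 days ago vs limit 270 → not met
2. incidents reportable in the past year 2 ≤ 2 → met
3. condition 'runs mobile/traveling rides' holds; certified ride operators 23 ≥ 12 → met
4. restraint system inspection 562 days ago vs limit 540 → not met
5. emergency-stop system test 117 days ago vs limit 90 → not met
6. on-site first responders 0 < 2 → not met
7. third-party ride inspection 172 days ago vs limit 180 → met
8. ride-specific liability coverage $625,000 < $825,000 → not met
9. general liability coverage $725,000 ≥ $500,000 → met
10. operator training 101 days ago vs limit 90 → not met
11. daily inspection log audit 516 days ago vs limit 540 → met
12. rides operating with open deficiencies 0 ≤ 1 → met
Not met: 1, 4, 5, 6, 8, 10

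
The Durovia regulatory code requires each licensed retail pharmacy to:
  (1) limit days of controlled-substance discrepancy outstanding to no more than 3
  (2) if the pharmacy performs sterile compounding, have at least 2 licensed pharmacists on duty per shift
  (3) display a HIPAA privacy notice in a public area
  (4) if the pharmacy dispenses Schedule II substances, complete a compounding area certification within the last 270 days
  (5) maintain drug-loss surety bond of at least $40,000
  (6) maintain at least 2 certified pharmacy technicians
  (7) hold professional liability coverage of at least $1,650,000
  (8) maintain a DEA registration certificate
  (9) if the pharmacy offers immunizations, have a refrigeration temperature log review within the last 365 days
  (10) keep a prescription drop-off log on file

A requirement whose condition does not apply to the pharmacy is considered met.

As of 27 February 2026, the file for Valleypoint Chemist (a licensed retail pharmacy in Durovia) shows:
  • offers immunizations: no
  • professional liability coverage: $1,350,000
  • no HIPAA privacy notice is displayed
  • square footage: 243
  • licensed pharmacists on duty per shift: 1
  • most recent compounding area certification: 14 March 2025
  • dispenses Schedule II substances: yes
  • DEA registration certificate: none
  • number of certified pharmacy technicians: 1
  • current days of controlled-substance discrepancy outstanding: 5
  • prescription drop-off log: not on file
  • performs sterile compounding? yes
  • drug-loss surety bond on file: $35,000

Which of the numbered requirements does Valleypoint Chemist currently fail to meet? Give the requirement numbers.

1, 2, 3, 4, 5, 6, 7, 8, 10

1. days of controlled-substance discrepancy outstanding 5 > 3 → not met
2. condition 'performs sterile compounding' holds; licensed pharmacists on duty per shift 1 < 2 → not met
3. HIPAA privacy notice absent → not met
4. condition 'dispenses Schedule II substances' holds; compounding area certification 350 days ago vs limit 270 → not met
5. drug-loss surety bond $35,000 < $40,000 → not met
6. certified pharmacy technicians 1 < 2 → not met
7. professional liability coverage $1,350,000 < $1,650,000 → not met
8. DEA registration certificate absent → not met
9. condition 'offers immunizations' does not hold → requirement n/a → met
10. prescription drop-off log absent → not met
Not met: 1, 2, 3, 4, 5, 6, 7, 8, 10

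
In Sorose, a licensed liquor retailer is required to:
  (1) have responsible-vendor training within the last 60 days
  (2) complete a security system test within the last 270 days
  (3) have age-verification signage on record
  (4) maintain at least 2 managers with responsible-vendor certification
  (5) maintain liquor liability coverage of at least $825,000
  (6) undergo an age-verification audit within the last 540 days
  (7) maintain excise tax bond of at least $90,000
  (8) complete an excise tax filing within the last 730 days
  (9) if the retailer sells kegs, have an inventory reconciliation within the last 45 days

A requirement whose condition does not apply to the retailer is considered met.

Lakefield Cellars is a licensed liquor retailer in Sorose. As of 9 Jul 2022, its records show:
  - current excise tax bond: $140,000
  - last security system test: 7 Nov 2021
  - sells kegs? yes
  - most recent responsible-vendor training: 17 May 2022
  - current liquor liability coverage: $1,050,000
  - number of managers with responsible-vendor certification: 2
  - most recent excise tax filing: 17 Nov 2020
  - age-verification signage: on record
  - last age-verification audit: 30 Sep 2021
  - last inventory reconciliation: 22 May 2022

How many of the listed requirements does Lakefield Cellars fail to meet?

1. responsible-vendor training 53 days ago vs limit 60 → met
2. security system test 244 days ago vs limit 270 → met
3. age-verification signage present → met
4. managers with responsible-vendor certification 2 ≥ 2 → met
5. liquor liability coverage $1,050,000 ≥ $825,000 → met
6. age-verification audit 282 days ago vs limit 540 → met
7. excise tax bond $140,000 ≥ $90,000 → met
8. excise tax filing 599 days ago vs limit 730 → met
9. condition 'sells kegs' holds; inventory reconciliation 48 days ago vs limit 45 → not met
Not met: 1 of 9

1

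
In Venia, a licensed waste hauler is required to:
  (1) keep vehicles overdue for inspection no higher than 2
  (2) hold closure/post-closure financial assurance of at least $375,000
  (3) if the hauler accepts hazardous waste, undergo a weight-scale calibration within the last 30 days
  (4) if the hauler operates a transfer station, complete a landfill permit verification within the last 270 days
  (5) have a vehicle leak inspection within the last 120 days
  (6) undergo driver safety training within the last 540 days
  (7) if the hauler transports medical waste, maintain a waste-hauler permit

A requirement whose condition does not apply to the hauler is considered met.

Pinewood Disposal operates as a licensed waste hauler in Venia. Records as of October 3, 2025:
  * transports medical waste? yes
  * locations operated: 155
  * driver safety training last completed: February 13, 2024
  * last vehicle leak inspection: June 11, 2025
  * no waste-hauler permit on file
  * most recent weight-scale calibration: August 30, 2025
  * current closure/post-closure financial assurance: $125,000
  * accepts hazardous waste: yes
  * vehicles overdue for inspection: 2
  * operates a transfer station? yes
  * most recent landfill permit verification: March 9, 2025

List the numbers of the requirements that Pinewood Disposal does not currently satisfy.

1. vehicles overdue for inspection 2 ≤ 2 → met
2. closure/post-closure financial assurance $125,000 < $375,000 → not met
3. condition 'accepts hazardous waste' holds; weight-scale calibration 34 days ago vs limit 30 → not met
4. condition 'operates a transfer station' holds; landfill permit verification 208 days ago vs limit 270 → met
5. vehicle leak inspection 114 days ago vs limit 120 → met
6. driver safety training 598 days ago vs limit 540 → not met
7. condition 'transports medical waste' holds; waste-hauler permit absent → not met
Not met: 2, 3, 6, 7

2, 3, 6, 7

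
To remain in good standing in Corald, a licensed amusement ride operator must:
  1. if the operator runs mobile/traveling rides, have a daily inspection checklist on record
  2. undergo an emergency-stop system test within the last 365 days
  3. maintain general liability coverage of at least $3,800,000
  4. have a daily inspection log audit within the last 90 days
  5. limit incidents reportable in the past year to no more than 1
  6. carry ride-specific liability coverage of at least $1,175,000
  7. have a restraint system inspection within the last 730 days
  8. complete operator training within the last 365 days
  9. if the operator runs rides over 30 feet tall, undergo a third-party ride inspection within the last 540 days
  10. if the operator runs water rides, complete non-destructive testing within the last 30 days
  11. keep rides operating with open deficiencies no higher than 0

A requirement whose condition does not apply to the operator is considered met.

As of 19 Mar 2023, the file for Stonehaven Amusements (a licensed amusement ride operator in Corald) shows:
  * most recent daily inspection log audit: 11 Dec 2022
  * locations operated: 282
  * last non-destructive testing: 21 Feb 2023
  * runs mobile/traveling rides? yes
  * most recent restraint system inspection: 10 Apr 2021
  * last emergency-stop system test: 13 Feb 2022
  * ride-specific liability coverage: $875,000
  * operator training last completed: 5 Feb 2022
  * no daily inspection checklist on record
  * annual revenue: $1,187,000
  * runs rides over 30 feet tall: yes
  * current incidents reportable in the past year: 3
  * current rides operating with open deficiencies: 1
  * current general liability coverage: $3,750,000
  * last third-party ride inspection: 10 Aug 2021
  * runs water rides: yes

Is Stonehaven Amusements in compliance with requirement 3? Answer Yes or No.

3. general liability coverage $3,750,000 < $3,800,000 → not met

No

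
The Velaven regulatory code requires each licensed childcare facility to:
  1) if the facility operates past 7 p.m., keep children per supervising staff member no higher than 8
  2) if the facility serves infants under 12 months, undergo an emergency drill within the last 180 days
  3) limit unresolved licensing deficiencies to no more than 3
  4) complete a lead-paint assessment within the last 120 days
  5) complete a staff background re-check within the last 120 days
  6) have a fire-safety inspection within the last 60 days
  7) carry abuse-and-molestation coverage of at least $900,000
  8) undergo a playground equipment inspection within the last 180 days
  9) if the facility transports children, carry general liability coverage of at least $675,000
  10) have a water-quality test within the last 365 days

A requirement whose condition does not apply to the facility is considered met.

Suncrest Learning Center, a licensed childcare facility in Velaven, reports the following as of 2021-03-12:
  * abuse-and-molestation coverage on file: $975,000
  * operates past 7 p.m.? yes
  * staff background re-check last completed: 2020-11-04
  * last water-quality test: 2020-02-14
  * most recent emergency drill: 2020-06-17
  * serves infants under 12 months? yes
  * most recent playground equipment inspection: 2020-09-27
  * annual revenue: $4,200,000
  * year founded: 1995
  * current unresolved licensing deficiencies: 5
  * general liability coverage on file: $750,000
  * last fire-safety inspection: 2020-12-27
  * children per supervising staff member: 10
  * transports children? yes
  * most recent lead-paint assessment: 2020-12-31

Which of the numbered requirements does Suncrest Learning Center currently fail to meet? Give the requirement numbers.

1. condition 'operates past 7 p.m.' holds; children per supervising staff member 10 > 8 → not met
2. condition 'serves infants under 12 months' holds; emergency drill 268 days ago vs limit 180 → not met
3. unresolved licensing deficiencies 5 > 3 → not met
4. lead-paint assessment 71 days ago vs limit 120 → met
5. staff background re-check 128 days ago vs limit 120 → not met
6. fire-safety inspection 75 days ago vs limit 60 → not met
7. abuse-and-molestation coverage $975,000 ≥ $900,000 → met
8. playground equipment inspection 166 days ago vs limit 180 → met
9. condition 'transports children' holds; general liability coverage $750,000 ≥ $675,000 → met
10. water-quality test 392 days ago vs limit 365 → not met
Not met: 1, 2, 3, 5, 6, 10

1, 2, 3, 5, 6, 10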